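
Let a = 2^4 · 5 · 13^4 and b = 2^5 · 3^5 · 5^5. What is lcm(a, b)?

max exponent per prime: 2^5 · 3^5 · 5^5 · 13^4 = 694032300000

694032300000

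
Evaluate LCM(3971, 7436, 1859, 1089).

lcm(3971, 7436) = 3971·7436/gcd = 29528356/11 = 2684396
lcm(2684396, 1859) = 2684396·1859/gcd = 4990292164/1859 = 2684396
lcm(2684396, 1089) = 2684396·1089/gcd = 2923307244/11 = 265755204

265755204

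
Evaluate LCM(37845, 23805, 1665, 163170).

72592538130

37845 = 3² · 5 · 29²; 23805 = 3² · 5 · 23²; 1665 = 3² · 5 · 37; 163170 = 2 · 3² · 5 · 7² · 37
lcm takes max exponent of each prime: 2 · 3² · 5 · 7² · 23² · 29² · 37 = 72592538130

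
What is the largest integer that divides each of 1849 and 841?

1

Euclid: 1849 = 2·841 + 167; 841 = 5·167 + 6; 167 = 27·6 + 5; 6 = 1·5 + 1; 5 = 5·1 + 0. Last nonzero remainder: 1.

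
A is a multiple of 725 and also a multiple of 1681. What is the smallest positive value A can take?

1218725

gcd first: 1681 = 2·725 + 231; 725 = 3·231 + 32; 231 = 7·32 + 7; 32 = 4·7 + 4; 7 = 1·4 + 3; 4 = 1·3 + 1; 3 = 3·1 + 0 → gcd = 1
lcm = 725·1681/gcd = 1218725/1 = 1218725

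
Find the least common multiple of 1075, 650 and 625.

1075 = 5² · 43; 650 = 2 · 5² · 13; 625 = 5⁴
lcm takes max exponent of each prime: 2 · 5⁴ · 13 · 43 = 698750

698750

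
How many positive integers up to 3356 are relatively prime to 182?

1327

182 = 2·7·13. Inclusion–exclusion on these primes:
3356 − ⌊3356/2⌋ − ⌊3356/7⌋ − ⌊3356/13⌋ + ⌊3356/14⌋ + ⌊3356/26⌋ + ⌊3356/91⌋ − ⌊3356/182⌋ = 1327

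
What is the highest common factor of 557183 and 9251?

11

557183 = 11 · 37³
9251 = 11 · 29²
Common: 11 = 11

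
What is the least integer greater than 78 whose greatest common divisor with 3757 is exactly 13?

91

3757 = 13·289. Any m with gcd(m, 3757) = 13 is a multiple of 13, say 13s, with s coprime to 289.
Need s > 78/13, so s ≥ 7. First s ≥ 7 with gcd(s, 289) = 1 is s = 7. Thus m = 13·7 = 91.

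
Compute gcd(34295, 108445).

5

34295 = 5 · 19³
108445 = 5 · 23² · 41
Common: 5 = 5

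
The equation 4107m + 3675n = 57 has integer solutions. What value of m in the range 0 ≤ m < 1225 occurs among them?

Reduce mod 3675: 4107m ≡ 57 (mod 3675). With g = gcd(4107, 3675) = 3 dividing 57, divide through: 1369m ≡ 19 (mod 1225).
Since gcd(1369, 1225) = 1, m ≡ 19·(1369)⁻¹ ≡ 451 (mod 1225). Smallest non-negative: 451.

451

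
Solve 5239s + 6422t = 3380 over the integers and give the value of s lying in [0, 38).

Reduce mod 6422: 5239s ≡ 3380 (mod 6422). With g = gcd(5239, 6422) = 169 dividing 3380, divide through: 31s ≡ 20 (mod 38).
Since gcd(31, 38) = 1, s ≡ 20·(31)⁻¹ ≡ 8 (mod 38). Smallest non-negative: 8.

8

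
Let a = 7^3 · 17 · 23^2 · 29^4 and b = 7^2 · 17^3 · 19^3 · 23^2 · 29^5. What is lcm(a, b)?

125414383770098739001

max exponent per prime: 7^3 · 17^3 · 19^3 · 23^2 · 29^5 = 125414383770098739001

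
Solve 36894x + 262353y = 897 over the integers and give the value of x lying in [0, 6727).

1472

gcd(36894, 262353) = 39 (Euclid: 262353 = 7·36894 + 4095; 36894 = 9·4095 + 39; 4095 = 105·39 + 0), and 39 | 897.
Extended Euclid: 36894·(64) + 262353·(-9) = 39. Scale by 23: x₀ = 1472.
General solution x = x₀ + 6727t; reducing mod 6727 gives x = 1472 (and y = -207).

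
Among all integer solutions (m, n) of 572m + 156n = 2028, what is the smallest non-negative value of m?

0

gcd(572, 156) = 52 (Euclid: 572 = 3·156 + 104; 156 = 1·104 + 52; 104 = 2·52 + 0), and 52 | 2028.
Extended Euclid: 572·(-1) + 156·(4) = 52. Scale by 39: m₀ = -39.
General solution m = m₀ + 3t; reducing mod 3 gives m = 0 (and n = 13).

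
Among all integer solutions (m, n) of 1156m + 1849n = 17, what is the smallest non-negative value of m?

1278

Euclid: 1849 = 1·1156 + 693; 1156 = 1·693 + 463; 693 = 1·463 + 230; 463 = 2·230 + 3; 230 = 76·3 + 2; 3 = 1·2 + 1; 2 = 2·1 + 0 → gcd = 1; 17 = 1·17.
Back-substitution yields 1156·(619) + 1849·(-387) = 1, so one solution is m = 619·17 = 10523, n = -387·17 = -6579.
Solutions in m differ by 1849/1 = 1849; the one in [0, 1849) is 10523 mod 1849 = 1278.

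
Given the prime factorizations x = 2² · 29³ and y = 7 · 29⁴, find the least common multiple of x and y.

19803868

max exponent per prime: 2² · 7 · 29⁴ = 19803868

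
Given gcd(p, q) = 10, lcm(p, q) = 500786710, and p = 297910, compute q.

Using pq = gcd(p,q)·lcm(p,q) = 10·500786710 = 5007867100, we get q = 5007867100/297910 = 16810.

16810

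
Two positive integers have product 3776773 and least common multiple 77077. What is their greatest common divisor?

gcd·lcm = product, so gcd = 3776773/77077 = 49.

49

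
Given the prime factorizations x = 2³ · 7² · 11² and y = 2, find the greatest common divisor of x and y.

2

min exponent per shared prime: 2 = 2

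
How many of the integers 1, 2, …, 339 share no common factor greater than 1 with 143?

143 = 11·13. Inclusion–exclusion on these primes:
339 − ⌊339/11⌋ − ⌊339/13⌋ + ⌊339/143⌋ = 285

285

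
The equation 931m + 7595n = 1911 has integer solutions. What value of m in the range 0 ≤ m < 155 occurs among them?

51

Reduce mod 7595: 931m ≡ 1911 (mod 7595). With g = gcd(931, 7595) = 49 dividing 1911, divide through: 19m ≡ 39 (mod 155).
Since gcd(19, 155) = 1, m ≡ 39·(19)⁻¹ ≡ 51 (mod 155). Smallest non-negative: 51.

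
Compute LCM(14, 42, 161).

lcm(14, 42) = 14·42/gcd = 588/14 = 42
lcm(42, 161) = 42·161/gcd = 6762/7 = 966

966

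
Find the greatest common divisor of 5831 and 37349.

17

5831 = 7³ · 17
37349 = 13³ · 17
Common: 17 = 17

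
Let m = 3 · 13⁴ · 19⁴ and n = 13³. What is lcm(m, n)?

11166294243

max exponent per prime: 3 · 13⁴ · 19⁴ = 11166294243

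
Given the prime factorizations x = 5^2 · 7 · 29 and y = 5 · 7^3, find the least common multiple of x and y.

248675

max exponent per prime: 5^2 · 7^3 · 29 = 248675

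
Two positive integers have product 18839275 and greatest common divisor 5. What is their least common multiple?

For any two positive integers, gcd × lcm equals their product. Hence lcm = 18839275 / 5 = 3767855.

3767855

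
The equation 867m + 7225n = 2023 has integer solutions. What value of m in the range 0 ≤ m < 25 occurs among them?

19

Reduce mod 7225: 867m ≡ 2023 (mod 7225). With g = gcd(867, 7225) = 289 dividing 2023, divide through: 3m ≡ 7 (mod 25).
Since gcd(3, 25) = 1, m ≡ 7·(3)⁻¹ ≡ 19 (mod 25). Smallest non-negative: 19.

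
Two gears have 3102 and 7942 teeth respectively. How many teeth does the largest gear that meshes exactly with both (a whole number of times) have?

Euclid: 7942 = 2·3102 + 1738; 3102 = 1·1738 + 1364; 1738 = 1·1364 + 374; 1364 = 3·374 + 242; 374 = 1·242 + 132; 242 = 1·132 + 110; 132 = 1·110 + 22; 110 = 5·22 + 0. Last nonzero remainder: 22.

22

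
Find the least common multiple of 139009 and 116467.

4309279

gcd first: 139009 = 1·116467 + 22542; 116467 = 5·22542 + 3757; 22542 = 6·3757 + 0 → gcd = 3757
lcm = 139009·116467/gcd = 16189961203/3757 = 4309279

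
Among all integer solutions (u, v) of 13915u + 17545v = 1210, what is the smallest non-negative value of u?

19

Euclid: 17545 = 1·13915 + 3630; 13915 = 3·3630 + 3025; 3630 = 1·3025 + 605; 3025 = 5·605 + 0 → gcd = 605; 1210 = 605·2.
Back-substitution yields 13915·(-5) + 17545·(4) = 605, so one solution is u = -5·2 = -10, v = 4·2 = 8.
Solutions in u differ by 17545/605 = 29; the one in [0, 29) is -10 mod 29 = 19.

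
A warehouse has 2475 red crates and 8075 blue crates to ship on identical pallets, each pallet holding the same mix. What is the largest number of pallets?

25

Euclid: 8075 = 3·2475 + 650; 2475 = 3·650 + 525; 650 = 1·525 + 125; 525 = 4·125 + 25; 125 = 5·25 + 0. Last nonzero remainder: 25.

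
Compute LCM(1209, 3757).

gcd first: 3757 = 3·1209 + 130; 1209 = 9·130 + 39; 130 = 3·39 + 13; 39 = 3·13 + 0 → gcd = 13
lcm = 1209·3757/gcd = 4542213/13 = 349401

349401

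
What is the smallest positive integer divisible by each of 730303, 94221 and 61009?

32212935027

730303 = 7 · 17² · 19²; 94221 = 3² · 19² · 29; 61009 = 13² · 19²
lcm takes max exponent of each prime: 3² · 7 · 13² · 17² · 19² · 29 = 32212935027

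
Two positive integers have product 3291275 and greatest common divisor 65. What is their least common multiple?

For any two positive integers, gcd × lcm equals their product. Hence lcm = 3291275 / 65 = 50635.

50635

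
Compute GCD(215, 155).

5

215 = 5 · 43
155 = 5 · 31
Common: 5 = 5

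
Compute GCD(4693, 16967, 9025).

gcd(4693, 16967): 16967 = 3·4693 + 2888; 4693 = 1·2888 + 1805; 2888 = 1·1805 + 1083; 1805 = 1·1083 + 722; 1083 = 1·722 + 361; 722 = 2·361 + 0 → 361
gcd(361, 9025): 9025 = 25·361 + 0 → 361

361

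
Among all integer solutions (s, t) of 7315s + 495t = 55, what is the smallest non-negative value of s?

Euclid: 7315 = 14·495 + 385; 495 = 1·385 + 110; 385 = 3·110 + 55; 110 = 2·55 + 0 → gcd = 55; 55 = 55·1.
Back-substitution yields 7315·(4) + 495·(-59) = 55, so one solution is s = 4·1 = 4, t = -59·1 = -59.
Solutions in s differ by 495/55 = 9; the one in [0, 9) is 4 mod 9 = 4.

4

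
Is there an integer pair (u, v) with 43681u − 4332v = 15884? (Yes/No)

Yes

gcd(43681, 4332): 43681 = 10·4332 + 361; 4332 = 12·361 + 0 → 361
361 divides 15884, so a solution exists.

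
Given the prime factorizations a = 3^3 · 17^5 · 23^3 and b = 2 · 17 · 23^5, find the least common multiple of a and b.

493489079799354

max exponent per prime: 2 · 3^3 · 17^5 · 23^5 = 493489079799354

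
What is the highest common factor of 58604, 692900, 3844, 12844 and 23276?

4

58604 = 2² · 7² · 13 · 23; 692900 = 2² · 5² · 13² · 41; 3844 = 2² · 31²; 12844 = 2² · 13² · 19; 23276 = 2² · 11 · 23²
gcd takes min exponent of each prime: 2² = 4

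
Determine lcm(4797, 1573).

580437

gcd first: 4797 = 3·1573 + 78; 1573 = 20·78 + 13; 78 = 6·13 + 0 → gcd = 13
lcm = 4797·1573/gcd = 7545681/13 = 580437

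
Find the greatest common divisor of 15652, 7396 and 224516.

15652 = 2² · 7 · 13 · 43; 7396 = 2² · 43²; 224516 = 2² · 37² · 41
gcd takes min exponent of each prime: 2² = 4

4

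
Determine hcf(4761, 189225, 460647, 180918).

9

gcd(4761, 189225): 189225 = 39·4761 + 3546; 4761 = 1·3546 + 1215; 3546 = 2·1215 + 1116; 1215 = 1·1116 + 99; 1116 = 11·99 + 27; 99 = 3·27 + 18; 27 = 1·18 + 9; 18 = 2·9 + 0 → 9
gcd(9, 460647): 460647 = 51183·9 + 0 → 9
gcd(9, 180918): 180918 = 20102·9 + 0 → 9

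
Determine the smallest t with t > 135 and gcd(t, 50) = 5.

50 = 5·10. Any t with gcd(t, 50) = 5 is a multiple of 5, say 5s, with s coprime to 10.
Need s > 135/5, so s ≥ 28. First s ≥ 28 with gcd(s, 10) = 1 is s = 29. Thus t = 5·29 = 145.

145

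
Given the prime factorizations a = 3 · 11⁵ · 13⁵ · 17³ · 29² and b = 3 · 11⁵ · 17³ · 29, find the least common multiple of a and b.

741215004105847557

max exponent per prime: 3 · 11⁵ · 13⁵ · 17³ · 29² = 741215004105847557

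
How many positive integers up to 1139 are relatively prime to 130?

Prime factors of 130: 2, 5, 13. Count integers ≤ 1139 divisible by none of them.
By inclusion–exclusion: 1139 − ⌊1139/2⌋ − ⌊1139/5⌋ − ⌊1139/13⌋ + ⌊1139/10⌋ + ⌊1139/26⌋ + ⌊1139/65⌋ − ⌊1139/130⌋ = 421.

421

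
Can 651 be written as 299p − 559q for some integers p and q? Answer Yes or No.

No

By Bézout, 299p − 559q = 651 has integer solutions iff gcd(299, 559) | 651.
Euclid: 559 = 1·299 + 260; 299 = 1·260 + 39; 260 = 6·39 + 26; 39 = 1·26 + 13; 26 = 2·13 + 0. gcd = 13; 651 mod 13 = 1. No.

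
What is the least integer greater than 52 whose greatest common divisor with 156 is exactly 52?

156 = 52·3. Any t with gcd(t, 156) = 52 is a multiple of 52, say 52s, with s coprime to 3.
Need s > 52/52, so s ≥ 2. First s ≥ 2 with gcd(s, 3) = 1 is s = 2. Thus t = 52·2 = 104.

104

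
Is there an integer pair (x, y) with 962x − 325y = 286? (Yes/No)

Yes

By Bézout, 962x − 325y = 286 has integer solutions iff gcd(962, 325) | 286.
Euclid: 962 = 2·325 + 312; 325 = 1·312 + 13; 312 = 24·13 + 0. gcd = 13; 286 mod 13 = 0. Yes.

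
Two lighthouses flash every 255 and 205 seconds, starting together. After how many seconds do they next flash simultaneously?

10455

gcd first: 255 = 1·205 + 50; 205 = 4·50 + 5; 50 = 10·5 + 0 → gcd = 5
lcm = 255·205/gcd = 52275/5 = 10455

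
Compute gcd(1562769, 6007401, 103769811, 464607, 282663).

gcd(1562769, 6007401): 6007401 = 3·1562769 + 1319094; 1562769 = 1·1319094 + 243675; 1319094 = 5·243675 + 100719; 243675 = 2·100719 + 42237; 100719 = 2·42237 + 16245; 42237 = 2·16245 + 9747; 16245 = 1·9747 + 6498; 9747 = 1·6498 + 3249; 6498 = 2·3249 + 0 → 3249
gcd(3249, 103769811): 103769811 = 31939·3249 + 0 → 3249
gcd(3249, 464607): 464607 = 143·3249 + 0 → 3249
gcd(3249, 282663): 282663 = 87·3249 + 0 → 3249

3249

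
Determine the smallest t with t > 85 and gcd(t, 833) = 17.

102

833 = 17·49. Any t with gcd(t, 833) = 17 is a multiple of 17, say 17s, with s coprime to 49.
Need s > 85/17, so s ≥ 6. First s ≥ 6 with gcd(s, 49) = 1 is s = 6. Thus t = 17·6 = 102.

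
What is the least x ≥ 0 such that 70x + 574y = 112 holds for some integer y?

18

gcd(70, 574) = 14 (Euclid: 574 = 8·70 + 14; 70 = 5·14 + 0), and 14 | 112.
Extended Euclid: 70·(-8) + 574·(1) = 14. Scale by 8: x₀ = -64.
General solution x = x₀ + 41t; reducing mod 41 gives x = 18 (and y = -2).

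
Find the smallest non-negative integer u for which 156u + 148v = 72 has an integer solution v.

Reduce mod 148: 156u ≡ 72 (mod 148). With g = gcd(156, 148) = 4 dividing 72, divide through: 39u ≡ 18 (mod 37).
Since gcd(39, 37) = 1, u ≡ 18·(39)⁻¹ ≡ 9 (mod 37). Smallest non-negative: 9.

9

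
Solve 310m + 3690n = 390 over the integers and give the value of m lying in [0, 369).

156

Reduce mod 3690: 310m ≡ 390 (mod 3690). With g = gcd(310, 3690) = 10 dividing 390, divide through: 31m ≡ 39 (mod 369).
Since gcd(31, 369) = 1, m ≡ 39·(31)⁻¹ ≡ 156 (mod 369). Smallest non-negative: 156.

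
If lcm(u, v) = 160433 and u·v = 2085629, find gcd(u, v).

13

From gcd × lcm = uv: gcd = 2085629 / 160433 = 13.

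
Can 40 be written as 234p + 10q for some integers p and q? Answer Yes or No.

Yes

By Bézout, 234p + 10q = 40 has integer solutions iff gcd(234, 10) | 40.
Euclid: 234 = 23·10 + 4; 10 = 2·4 + 2; 4 = 2·2 + 0. gcd = 2; 40 mod 2 = 0. Yes.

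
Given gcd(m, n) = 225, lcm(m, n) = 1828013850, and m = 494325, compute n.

m·n = gcd·lcm = 225·1828013850 = 411303116250, so n = 411303116250/494325 = 832050.

832050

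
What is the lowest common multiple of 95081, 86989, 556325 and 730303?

lcm(95081, 86989) = 95081·86989/gcd = 8271001109/2023 = 4088483
lcm(4088483, 556325) = 4088483·556325/gcd = 2274525304975/2023 = 1124332825
lcm(1124332825, 730303) = 1124332825·730303/gcd = 821103635095975/2023 = 405884149825

405884149825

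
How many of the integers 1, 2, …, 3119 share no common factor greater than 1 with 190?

190 = 2·5·19. Inclusion–exclusion on these primes:
3119 − ⌊3119/2⌋ − ⌊3119/5⌋ − ⌊3119/19⌋ + ⌊3119/10⌋ + ⌊3119/38⌋ + ⌊3119/95⌋ − ⌊3119/190⌋ = 1182

1182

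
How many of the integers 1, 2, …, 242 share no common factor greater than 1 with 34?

34 = 2·17. Inclusion–exclusion on these primes:
242 − ⌊242/2⌋ − ⌊242/17⌋ + ⌊242/34⌋ = 114

114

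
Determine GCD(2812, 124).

2812 = 2² · 19 · 37
124 = 2² · 31
Common: 2² = 4

4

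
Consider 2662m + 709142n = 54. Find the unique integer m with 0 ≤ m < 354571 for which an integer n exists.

Reduce mod 709142: 2662m ≡ 54 (mod 709142). With g = gcd(2662, 709142) = 2 dividing 54, divide through: 1331m ≡ 27 (mod 354571).
Since gcd(1331, 354571) = 1, m ≡ 27·(1331)⁻¹ ≡ 230964 (mod 354571). Smallest non-negative: 230964.

230964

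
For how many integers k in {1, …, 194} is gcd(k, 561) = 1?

561 = 3·11·17. Inclusion–exclusion on these primes:
194 − ⌊194/3⌋ − ⌊194/11⌋ − ⌊194/17⌋ + ⌊194/33⌋ + ⌊194/51⌋ + ⌊194/187⌋ − ⌊194/561⌋ = 111

111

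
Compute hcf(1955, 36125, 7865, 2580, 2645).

1955 = 5 · 17 · 23; 36125 = 5³ · 17²; 7865 = 5 · 11² · 13; 2580 = 2² · 3 · 5 · 43; 2645 = 5 · 23²
gcd takes min exponent of each prime: 5 = 5

5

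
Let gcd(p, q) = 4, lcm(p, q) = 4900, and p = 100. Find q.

196

p·q = gcd·lcm = 4·4900 = 19600, so q = 19600/100 = 196.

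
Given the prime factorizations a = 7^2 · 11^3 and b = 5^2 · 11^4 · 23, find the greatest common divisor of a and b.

min exponent per shared prime: 11^3 = 1331

1331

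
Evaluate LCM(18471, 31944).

18471 = 3 · 47 · 131; 31944 = 2³ · 3 · 11³
max exponents: 2³ · 3 · 11³ · 47 · 131 = 196679208

196679208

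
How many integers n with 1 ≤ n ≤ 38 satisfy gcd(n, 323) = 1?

323 = 17·19. Inclusion–exclusion on these primes:
38 − ⌊38/17⌋ − ⌊38/19⌋ + ⌊38/323⌋ = 34

34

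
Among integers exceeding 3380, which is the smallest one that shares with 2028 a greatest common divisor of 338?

3718

gcd(a, 2028) = 338 forces 338 | a; write a = 338s. Then gcd(338s, 338·6) = 338·gcd(s, 6), so need gcd(s, 6) = 1.
338s > 3380 gives s ≥ 11. The least s ≥ 11 coprime to 6 is 11, so a = 338·11 = 3718.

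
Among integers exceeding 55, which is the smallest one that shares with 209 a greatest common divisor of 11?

209 = 11·19. Any x with gcd(x, 209) = 11 is a multiple of 11, say 11s, with s coprime to 19.
Need s > 55/11, so s ≥ 6. First s ≥ 6 with gcd(s, 19) = 1 is s = 6. Thus x = 11·6 = 66.

66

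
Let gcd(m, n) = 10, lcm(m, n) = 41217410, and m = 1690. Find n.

243890

Using mn = gcd(m,n)·lcm(m,n) = 10·41217410 = 412174100, we get n = 412174100/1690 = 243890.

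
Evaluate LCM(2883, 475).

1369425

gcd first: 2883 = 6·475 + 33; 475 = 14·33 + 13; 33 = 2·13 + 7; 13 = 1·7 + 6; 7 = 1·6 + 1; 6 = 6·1 + 0 → gcd = 1
lcm = 2883·475/gcd = 1369425/1 = 1369425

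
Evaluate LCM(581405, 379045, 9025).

lcm(581405, 379045) = 581405·379045/gcd = 220378658225/5 = 44075731645
lcm(44075731645, 9025) = 44075731645·9025/gcd = 397783478096125/5 = 79556695619225

79556695619225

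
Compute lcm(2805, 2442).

gcd first: 2805 = 1·2442 + 363; 2442 = 6·363 + 264; 363 = 1·264 + 99; 264 = 2·99 + 66; 99 = 1·66 + 33; 66 = 2·33 + 0 → gcd = 33
lcm = 2805·2442/gcd = 6849810/33 = 207570

207570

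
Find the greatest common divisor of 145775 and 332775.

Euclid: 332775 = 2·145775 + 41225; 145775 = 3·41225 + 22100; 41225 = 1·22100 + 19125; 22100 = 1·19125 + 2975; 19125 = 6·2975 + 1275; 2975 = 2·1275 + 425; 1275 = 3·425 + 0. Last nonzero remainder: 425.

425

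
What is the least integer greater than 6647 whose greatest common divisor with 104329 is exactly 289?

gcd(m, 104329) = 289 forces 289 | m; write m = 289s. Then gcd(289s, 289·361) = 289·gcd(s, 361), so need gcd(s, 361) = 1.
289s > 6647 gives s ≥ 24. The least s ≥ 24 coprime to 361 is 24, so m = 289·24 = 6936.

6936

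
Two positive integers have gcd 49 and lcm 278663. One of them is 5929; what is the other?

Using uv = gcd(u,v)·lcm(u,v) = 49·278663 = 13654487, we get v = 13654487/5929 = 2303.

2303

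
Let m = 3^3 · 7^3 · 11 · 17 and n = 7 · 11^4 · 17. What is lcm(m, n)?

max exponent per prime: 3^3 · 7^3 · 11^4 · 17 = 2305035117

2305035117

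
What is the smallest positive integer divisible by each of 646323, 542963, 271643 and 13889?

lcm(646323, 542963) = 646323·542963/gcd = 350929475049/323 = 1086468963
lcm(1086468963, 271643) = 1086468963·271643/gcd = 295131688516209/9367 = 31507599927
lcm(31507599927, 13889) = 31507599927·13889/gcd = 437609055386103/323 = 1354826796861

1354826796861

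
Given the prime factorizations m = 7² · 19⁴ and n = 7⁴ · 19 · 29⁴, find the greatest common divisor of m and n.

min exponent per shared prime: 7² · 19 = 931

931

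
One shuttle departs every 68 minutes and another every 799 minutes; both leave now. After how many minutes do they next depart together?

3196

68 = 2² · 17; 799 = 17 · 47
max exponents: 2² · 17 · 47 = 3196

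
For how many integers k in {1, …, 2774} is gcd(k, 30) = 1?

740

Prime factors of 30: 2, 3, 5. Count integers ≤ 2774 divisible by none of them.
By inclusion–exclusion: 2774 − ⌊2774/2⌋ − ⌊2774/3⌋ − ⌊2774/5⌋ + ⌊2774/6⌋ + ⌊2774/10⌋ + ⌊2774/15⌋ − ⌊2774/30⌋ = 740.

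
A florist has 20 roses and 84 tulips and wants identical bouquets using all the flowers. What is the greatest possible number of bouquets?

4

20 = 2² · 5
84 = 2² · 3 · 7
Common: 2² = 4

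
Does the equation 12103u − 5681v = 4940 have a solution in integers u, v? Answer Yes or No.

By Bézout, 12103u − 5681v = 4940 has integer solutions iff gcd(12103, 5681) | 4940.
Euclid: 12103 = 2·5681 + 741; 5681 = 7·741 + 494; 741 = 1·494 + 247; 494 = 2·247 + 0. gcd = 247; 4940 mod 247 = 0. Yes.

Yes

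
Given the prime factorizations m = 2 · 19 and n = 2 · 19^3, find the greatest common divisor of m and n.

38

min exponent per shared prime: 2 · 19 = 38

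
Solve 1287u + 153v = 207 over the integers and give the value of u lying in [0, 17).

gcd(1287, 153) = 9 (Euclid: 1287 = 8·153 + 63; 153 = 2·63 + 27; 63 = 2·27 + 9; 27 = 3·9 + 0), and 9 | 207.
Extended Euclid: 1287·(5) + 153·(-42) = 9. Scale by 23: u₀ = 115.
General solution u = u₀ + 17t; reducing mod 17 gives u = 13 (and v = -108).

13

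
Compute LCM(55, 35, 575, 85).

752675

55 = 5 · 11; 35 = 5 · 7; 575 = 5² · 23; 85 = 5 · 17
lcm takes max exponent of each prime: 5² · 7 · 11 · 17 · 23 = 752675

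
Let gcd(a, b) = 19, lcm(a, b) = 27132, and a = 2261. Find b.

a·b = gcd·lcm = 19·27132 = 515508, so b = 515508/2261 = 228.

228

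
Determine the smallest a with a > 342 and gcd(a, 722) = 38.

380

Multiples of 38 above 342: 38·10, 38·11, … . Need the cofactor coprime to 722/38 = 19.
Checking s = 10, 11, … the first with gcd(s, 19) = 1 is s = 10, giving 380.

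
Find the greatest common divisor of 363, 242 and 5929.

gcd(363, 242): 363 = 1·242 + 121; 242 = 2·121 + 0 → 121
gcd(121, 5929): 5929 = 49·121 + 0 → 121

121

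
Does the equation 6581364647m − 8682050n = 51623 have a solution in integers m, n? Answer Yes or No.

gcd(6581364647, 8682050): 6581364647 = 758·8682050 + 370747; 8682050 = 23·370747 + 154869; 370747 = 2·154869 + 61009; 154869 = 2·61009 + 32851; 61009 = 1·32851 + 28158; 32851 = 1·28158 + 4693; 28158 = 6·4693 + 0 → 4693
4693 divides 51623, so a solution exists.

Yes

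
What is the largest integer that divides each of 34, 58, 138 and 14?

2

gcd(34, 58): 58 = 1·34 + 24; 34 = 1·24 + 10; 24 = 2·10 + 4; 10 = 2·4 + 2; 4 = 2·2 + 0 → 2
gcd(2, 138): 138 = 69·2 + 0 → 2
gcd(2, 14): 14 = 7·2 + 0 → 2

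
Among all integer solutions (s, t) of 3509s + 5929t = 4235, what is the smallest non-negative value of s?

Reduce mod 5929: 3509s ≡ 4235 (mod 5929). With g = gcd(3509, 5929) = 121 dividing 4235, divide through: 29s ≡ 35 (mod 49).
Since gcd(29, 49) = 1, s ≡ 35·(29)⁻¹ ≡ 35 (mod 49). Smallest non-negative: 35.

35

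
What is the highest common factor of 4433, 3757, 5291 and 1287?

13

gcd(4433, 3757): 4433 = 1·3757 + 676; 3757 = 5·676 + 377; 676 = 1·377 + 299; 377 = 1·299 + 78; 299 = 3·78 + 65; 78 = 1·65 + 13; 65 = 5·13 + 0 → 13
gcd(13, 5291): 5291 = 407·13 + 0 → 13
gcd(13, 1287): 1287 = 99·13 + 0 → 13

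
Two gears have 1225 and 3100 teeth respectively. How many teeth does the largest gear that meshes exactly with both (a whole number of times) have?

Euclid: 3100 = 2·1225 + 650; 1225 = 1·650 + 575; 650 = 1·575 + 75; 575 = 7·75 + 50; 75 = 1·50 + 25; 50 = 2·25 + 0. Last nonzero remainder: 25.

25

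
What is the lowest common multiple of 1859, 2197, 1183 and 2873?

2875873

lcm(1859, 2197) = 1859·2197/gcd = 4084223/169 = 24167
lcm(24167, 1183) = 24167·1183/gcd = 28589561/169 = 169169
lcm(169169, 2873) = 169169·2873/gcd = 486022537/169 = 2875873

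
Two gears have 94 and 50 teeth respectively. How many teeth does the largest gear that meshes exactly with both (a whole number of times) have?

94 = 2 · 47
50 = 2 · 5²
Common: 2 = 2

2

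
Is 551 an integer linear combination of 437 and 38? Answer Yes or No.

gcd(437, 38): 437 = 11·38 + 19; 38 = 2·19 + 0 → 19
19 divides 551, so a solution exists.

Yes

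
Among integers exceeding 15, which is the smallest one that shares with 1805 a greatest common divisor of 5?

20

Multiples of 5 above 15: 5·4, 5·5, … . Need the cofactor coprime to 1805/5 = 361.
Checking s = 4, 5, … the first with gcd(s, 361) = 1 is s = 4, giving 20.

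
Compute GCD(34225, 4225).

34225 = 5² · 37²
4225 = 5² · 13²
Common: 5² = 25

25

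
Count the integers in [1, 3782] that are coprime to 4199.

Prime factors of 4199: 13, 17, 19. Count integers ≤ 3782 divisible by none of them.
By inclusion–exclusion: 3782 − ⌊3782/13⌋ − ⌊3782/17⌋ − ⌊3782/19⌋ + ⌊3782/221⌋ + ⌊3782/247⌋ + ⌊3782/323⌋ − ⌊3782/4199⌋ = 3114.

3114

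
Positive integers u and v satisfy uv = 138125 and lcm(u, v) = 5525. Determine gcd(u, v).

25

From gcd × lcm = uv: gcd = 138125 / 5525 = 25.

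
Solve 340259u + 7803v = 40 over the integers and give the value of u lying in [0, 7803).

5246

Reduce mod 7803: 340259u ≡ 40 (mod 7803). With g = gcd(340259, 7803) = 1 dividing 40, divide through: 340259u ≡ 40 (mod 7803).
Since gcd(340259, 7803) = 1, u ≡ 40·(340259)⁻¹ ≡ 5246 (mod 7803). Smallest non-negative: 5246.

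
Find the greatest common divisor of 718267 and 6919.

187

Euclid: 718267 = 103·6919 + 5610; 6919 = 1·5610 + 1309; 5610 = 4·1309 + 374; 1309 = 3·374 + 187; 374 = 2·187 + 0. Last nonzero remainder: 187.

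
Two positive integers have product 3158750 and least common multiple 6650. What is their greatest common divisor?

From gcd × lcm = ab: gcd = 3158750 / 6650 = 475.

475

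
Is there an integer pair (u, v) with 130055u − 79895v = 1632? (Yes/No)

No

gcd(130055, 79895): 130055 = 1·79895 + 50160; 79895 = 1·50160 + 29735; 50160 = 1·29735 + 20425; 29735 = 1·20425 + 9310; 20425 = 2·9310 + 1805; 9310 = 5·1805 + 285; 1805 = 6·285 + 95; 285 = 3·95 + 0 → 95
95 does not divide 1632, so a solution does not exist.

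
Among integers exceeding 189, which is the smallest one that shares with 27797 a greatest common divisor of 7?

196

Multiples of 7 above 189: 7·28, 7·29, … . Need the cofactor coprime to 27797/7 = 3971.
Checking s = 28, 29, … the first with gcd(s, 3971) = 1 is s = 28, giving 196.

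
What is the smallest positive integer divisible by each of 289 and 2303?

665567

gcd first: 2303 = 7·289 + 280; 289 = 1·280 + 9; 280 = 31·9 + 1; 9 = 9·1 + 0 → gcd = 1
lcm = 289·2303/gcd = 665567/1 = 665567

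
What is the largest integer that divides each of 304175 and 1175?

Euclid: 304175 = 258·1175 + 1025; 1175 = 1·1025 + 150; 1025 = 6·150 + 125; 150 = 1·125 + 25; 125 = 5·25 + 0. Last nonzero remainder: 25.

25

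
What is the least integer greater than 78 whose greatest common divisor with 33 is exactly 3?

81

33 = 3·11. Any a with gcd(a, 33) = 3 is a multiple of 3, say 3s, with s coprime to 11.
Need s > 78/3, so s ≥ 27. First s ≥ 27 with gcd(s, 11) = 1 is s = 27. Thus a = 3·27 = 81.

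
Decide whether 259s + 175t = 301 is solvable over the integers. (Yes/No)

gcd(259, 175): 259 = 1·175 + 84; 175 = 2·84 + 7; 84 = 12·7 + 0 → 7
7 divides 301, so a solution exists.

Yes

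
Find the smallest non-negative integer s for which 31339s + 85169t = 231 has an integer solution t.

Reduce mod 85169: 31339s ≡ 231 (mod 85169). With g = gcd(31339, 85169) = 7 dividing 231, divide through: 4477s ≡ 33 (mod 12167).
Since gcd(4477, 12167) = 1, s ≡ 33·(4477)⁻¹ ≡ 568 (mod 12167). Smallest non-negative: 568.

568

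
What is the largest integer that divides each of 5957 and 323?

1

Euclid: 5957 = 18·323 + 143; 323 = 2·143 + 37; 143 = 3·37 + 32; 37 = 1·32 + 5; 32 = 6·5 + 2; 5 = 2·2 + 1; 2 = 2·1 + 0. Last nonzero remainder: 1.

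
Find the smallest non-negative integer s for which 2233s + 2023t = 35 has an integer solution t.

241

gcd(2233, 2023) = 7 (Euclid: 2233 = 1·2023 + 210; 2023 = 9·210 + 133; 210 = 1·133 + 77; 133 = 1·77 + 56; 77 = 1·56 + 21; 56 = 2·21 + 14; 21 = 1·14 + 7; 14 = 2·7 + 0), and 7 | 35.
Extended Euclid: 2233·(106) + 2023·(-117) = 7. Scale by 5: s₀ = 530.
General solution s = s₀ + 289k; reducing mod 289 gives s = 241 (and t = -266).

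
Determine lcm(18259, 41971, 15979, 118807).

18259 = 19 · 31²; 41971 = 19 · 47²; 15979 = 19 · 29²; 118807 = 13² · 19 · 37
lcm takes max exponent of each prime: 13² · 19 · 29² · 31² · 37 · 47² = 212108039081263

212108039081263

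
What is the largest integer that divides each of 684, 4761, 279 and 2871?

9

684 = 2² · 3² · 19; 4761 = 3² · 23²; 279 = 3² · 31; 2871 = 3² · 11 · 29
gcd takes min exponent of each prime: 3² = 9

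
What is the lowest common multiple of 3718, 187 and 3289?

1453738

lcm(3718, 187) = 3718·187/gcd = 695266/11 = 63206
lcm(63206, 3289) = 63206·3289/gcd = 207884534/143 = 1453738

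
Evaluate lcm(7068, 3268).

gcd first: 7068 = 2·3268 + 532; 3268 = 6·532 + 76; 532 = 7·76 + 0 → gcd = 76
lcm = 7068·3268/gcd = 23098224/76 = 303924

303924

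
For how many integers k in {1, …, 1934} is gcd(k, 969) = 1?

Prime factors of 969: 3, 17, 19. Count integers ≤ 1934 divisible by none of them.
By inclusion–exclusion: 1934 − ⌊1934/3⌋ − ⌊1934/17⌋ − ⌊1934/19⌋ + ⌊1934/51⌋ + ⌊1934/57⌋ + ⌊1934/323⌋ − ⌊1934/969⌋ = 1150.

1150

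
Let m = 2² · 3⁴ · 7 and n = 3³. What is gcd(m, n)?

min exponent per shared prime: 3³ = 27

27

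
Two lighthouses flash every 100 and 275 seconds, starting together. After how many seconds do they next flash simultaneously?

gcd first: 275 = 2·100 + 75; 100 = 1·75 + 25; 75 = 3·25 + 0 → gcd = 25
lcm = 100·275/gcd = 27500/25 = 1100

1100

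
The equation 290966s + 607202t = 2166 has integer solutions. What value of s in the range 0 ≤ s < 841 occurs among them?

144

Reduce mod 607202: 290966s ≡ 2166 (mod 607202). With g = gcd(290966, 607202) = 722 dividing 2166, divide through: 403s ≡ 3 (mod 841).
Since gcd(403, 841) = 1, s ≡ 3·(403)⁻¹ ≡ 144 (mod 841). Smallest non-negative: 144.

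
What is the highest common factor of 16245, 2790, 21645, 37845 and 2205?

45

16245 = 3² · 5 · 19²; 2790 = 2 · 3² · 5 · 31; 21645 = 3² · 5 · 13 · 37; 37845 = 3² · 5 · 29²; 2205 = 3² · 5 · 7²
gcd takes min exponent of each prime: 3² · 5 = 45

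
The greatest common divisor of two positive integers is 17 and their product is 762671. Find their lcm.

gcd·lcm = product, so lcm = 762671/17 = 44863.

44863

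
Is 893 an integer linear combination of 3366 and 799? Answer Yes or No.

gcd(3366, 799): 3366 = 4·799 + 170; 799 = 4·170 + 119; 170 = 1·119 + 51; 119 = 2·51 + 17; 51 = 3·17 + 0 → 17
17 does not divide 893, so a solution does not exist.

No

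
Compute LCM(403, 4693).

145483

403 = 13 · 31; 4693 = 13 · 19²
max exponents: 13 · 19² · 31 = 145483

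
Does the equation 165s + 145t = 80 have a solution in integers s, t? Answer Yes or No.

Yes

By Bézout, 165s + 145t = 80 has integer solutions iff gcd(165, 145) | 80.
Euclid: 165 = 1·145 + 20; 145 = 7·20 + 5; 20 = 4·5 + 0. gcd = 5; 80 mod 5 = 0. Yes.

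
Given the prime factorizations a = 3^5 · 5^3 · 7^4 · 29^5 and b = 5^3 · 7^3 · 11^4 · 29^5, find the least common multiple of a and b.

max exponent per prime: 3^5 · 5^3 · 7^4 · 11^4 · 29^5 = 21901263825781060875

21901263825781060875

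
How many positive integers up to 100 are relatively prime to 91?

91 = 7·13. Inclusion–exclusion on these primes:
100 − ⌊100/7⌋ − ⌊100/13⌋ + ⌊100/91⌋ = 80

80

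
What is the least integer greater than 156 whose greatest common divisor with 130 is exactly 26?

gcd(x, 130) = 26 forces 26 | x; write x = 26s. Then gcd(26s, 26·5) = 26·gcd(s, 5), so need gcd(s, 5) = 1.
26s > 156 gives s ≥ 7. The least s ≥ 7 coprime to 5 is 7, so x = 26·7 = 182.

182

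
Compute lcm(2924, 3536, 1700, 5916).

330704400

2924 = 2² · 17 · 43; 3536 = 2⁴ · 13 · 17; 1700 = 2² · 5² · 17; 5916 = 2² · 3 · 17 · 29
lcm takes max exponent of each prime: 2⁴ · 3 · 5² · 13 · 17 · 29 · 43 = 330704400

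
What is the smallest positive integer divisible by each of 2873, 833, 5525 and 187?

38713675

2873 = 13² · 17; 833 = 7² · 17; 5525 = 5² · 13 · 17; 187 = 11 · 17
lcm takes max exponent of each prime: 5² · 7² · 11 · 13² · 17 = 38713675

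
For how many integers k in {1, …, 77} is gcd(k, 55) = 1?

56

55 = 5·11. Inclusion–exclusion on these primes:
77 − ⌊77/5⌋ − ⌊77/11⌋ + ⌊77/55⌋ = 56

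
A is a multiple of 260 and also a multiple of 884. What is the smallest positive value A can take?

gcd first: 884 = 3·260 + 104; 260 = 2·104 + 52; 104 = 2·52 + 0 → gcd = 52
lcm = 260·884/gcd = 229840/52 = 4420

4420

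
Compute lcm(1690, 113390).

gcd first: 113390 = 67·1690 + 160; 1690 = 10·160 + 90; 160 = 1·90 + 70; 90 = 1·70 + 20; 70 = 3·20 + 10; 20 = 2·10 + 0 → gcd = 10
lcm = 1690·113390/gcd = 191629100/10 = 19162910

19162910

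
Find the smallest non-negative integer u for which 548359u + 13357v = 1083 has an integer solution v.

Euclid: 548359 = 41·13357 + 722; 13357 = 18·722 + 361; 722 = 2·361 + 0 → gcd = 361; 1083 = 361·3.
Back-substitution yields 548359·(-18) + 13357·(739) = 361, so one solution is u = -18·3 = -54, v = 739·3 = 2217.
Solutions in u differ by 13357/361 = 37; the one in [0, 37) is -54 mod 37 = 20.

20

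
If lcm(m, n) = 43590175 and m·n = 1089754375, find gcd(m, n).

gcd·lcm = product, so gcd = 1089754375/43590175 = 25.

25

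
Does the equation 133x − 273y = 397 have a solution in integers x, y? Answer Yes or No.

By Bézout, 133x − 273y = 397 has integer solutions iff gcd(133, 273) | 397.
Euclid: 273 = 2·133 + 7; 133 = 19·7 + 0. gcd = 7; 397 mod 7 = 5. No.

No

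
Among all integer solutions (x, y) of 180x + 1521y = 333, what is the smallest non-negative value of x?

Reduce mod 1521: 180x ≡ 333 (mod 1521). With g = gcd(180, 1521) = 9 dividing 333, divide through: 20x ≡ 37 (mod 169).
Since gcd(20, 169) = 1, x ≡ 37·(20)⁻¹ ≡ 61 (mod 169). Smallest non-negative: 61.

61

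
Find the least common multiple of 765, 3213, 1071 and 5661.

765 = 3² · 5 · 17; 3213 = 3³ · 7 · 17; 1071 = 3² · 7 · 17; 5661 = 3² · 17 · 37
lcm takes max exponent of each prime: 3³ · 5 · 7 · 17 · 37 = 594405

594405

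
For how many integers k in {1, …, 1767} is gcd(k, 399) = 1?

957

Prime factors of 399: 3, 7, 19. Count integers ≤ 1767 divisible by none of them.
By inclusion–exclusion: 1767 − ⌊1767/3⌋ − ⌊1767/7⌋ − ⌊1767/19⌋ + ⌊1767/21⌋ + ⌊1767/57⌋ + ⌊1767/133⌋ − ⌊1767/399⌋ = 957.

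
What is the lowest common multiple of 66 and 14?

gcd first: 66 = 4·14 + 10; 14 = 1·10 + 4; 10 = 2·4 + 2; 4 = 2·2 + 0 → gcd = 2
lcm = 66·14/gcd = 924/2 = 462

462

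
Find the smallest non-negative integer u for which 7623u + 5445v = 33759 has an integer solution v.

Euclid: 7623 = 1·5445 + 2178; 5445 = 2·2178 + 1089; 2178 = 2·1089 + 0 → gcd = 1089; 33759 = 1089·31.
Back-substitution yields 7623·(-2) + 5445·(3) = 1089, so one solution is u = -2·31 = -62, v = 3·31 = 93.
Solutions in u differ by 5445/1089 = 5; the one in [0, 5) is -62 mod 5 = 3.

3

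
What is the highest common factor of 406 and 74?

Euclid: 406 = 5·74 + 36; 74 = 2·36 + 2; 36 = 18·2 + 0. Last nonzero remainder: 2.

2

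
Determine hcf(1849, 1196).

1

Euclid: 1849 = 1·1196 + 653; 1196 = 1·653 + 543; 653 = 1·543 + 110; 543 = 4·110 + 103; 110 = 1·103 + 7; 103 = 14·7 + 5; 7 = 1·5 + 2; 5 = 2·2 + 1; 2 = 2·1 + 0. Last nonzero remainder: 1.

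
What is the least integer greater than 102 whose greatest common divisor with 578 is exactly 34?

136

gcd(x, 578) = 34 forces 34 | x; write x = 34s. Then gcd(34s, 34·17) = 34·gcd(s, 17), so need gcd(s, 17) = 1.
34s > 102 gives s ≥ 4. The least s ≥ 4 coprime to 17 is 4, so x = 34·4 = 136.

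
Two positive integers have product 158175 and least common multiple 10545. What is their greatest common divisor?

From gcd × lcm = mn: gcd = 158175 / 10545 = 15.

15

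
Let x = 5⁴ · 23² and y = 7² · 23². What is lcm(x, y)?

16200625

max exponent per prime: 5⁴ · 7² · 23² = 16200625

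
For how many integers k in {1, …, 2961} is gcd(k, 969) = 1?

1760

969 = 3·17·19. Inclusion–exclusion on these primes:
2961 − ⌊2961/3⌋ − ⌊2961/17⌋ − ⌊2961/19⌋ + ⌊2961/51⌋ + ⌊2961/57⌋ + ⌊2961/323⌋ − ⌊2961/969⌋ = 1760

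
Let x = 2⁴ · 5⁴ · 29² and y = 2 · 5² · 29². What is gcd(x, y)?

min exponent per shared prime: 2 · 5² · 29² = 42050

42050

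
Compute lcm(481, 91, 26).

6734

lcm(481, 91) = 481·91/gcd = 43771/13 = 3367
lcm(3367, 26) = 3367·26/gcd = 87542/13 = 6734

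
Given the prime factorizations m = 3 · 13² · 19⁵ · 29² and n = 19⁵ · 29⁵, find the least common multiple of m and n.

max exponent per prime: 3 · 13² · 19⁵ · 29⁵ = 25749331212569757

25749331212569757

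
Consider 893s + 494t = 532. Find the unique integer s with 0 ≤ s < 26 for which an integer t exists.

10

Reduce mod 494: 893s ≡ 532 (mod 494). With g = gcd(893, 494) = 19 dividing 532, divide through: 47s ≡ 28 (mod 26).
Since gcd(47, 26) = 1, s ≡ 28·(47)⁻¹ ≡ 10 (mod 26). Smallest non-negative: 10.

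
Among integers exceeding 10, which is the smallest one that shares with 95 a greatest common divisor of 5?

Multiples of 5 above 10: 5·3, 5·4, … . Need the cofactor coprime to 95/5 = 19.
Checking s = 3, 4, … the first with gcd(s, 19) = 1 is s = 3, giving 15.

15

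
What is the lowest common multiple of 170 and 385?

gcd first: 385 = 2·170 + 45; 170 = 3·45 + 35; 45 = 1·35 + 10; 35 = 3·10 + 5; 10 = 2·5 + 0 → gcd = 5
lcm = 170·385/gcd = 65450/5 = 13090

13090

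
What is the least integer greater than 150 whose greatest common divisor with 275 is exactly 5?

155

275 = 5·55. Any m with gcd(m, 275) = 5 is a multiple of 5, say 5s, with s coprime to 55.
Need s > 150/5, so s ≥ 31. First s ≥ 31 with gcd(s, 55) = 1 is s = 31. Thus m = 5·31 = 155.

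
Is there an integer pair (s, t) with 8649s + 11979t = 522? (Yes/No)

gcd(8649, 11979): 11979 = 1·8649 + 3330; 8649 = 2·3330 + 1989; 3330 = 1·1989 + 1341; 1989 = 1·1341 + 648; 1341 = 2·648 + 45; 648 = 14·45 + 18; 45 = 2·18 + 9; 18 = 2·9 + 0 → 9
9 divides 522, so a solution exists.

Yes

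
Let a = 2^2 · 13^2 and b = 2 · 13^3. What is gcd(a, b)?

338

min exponent per shared prime: 2 · 13^2 = 338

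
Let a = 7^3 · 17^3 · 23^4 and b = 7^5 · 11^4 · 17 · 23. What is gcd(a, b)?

min exponent per shared prime: 7^3 · 17 · 23 = 134113

134113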